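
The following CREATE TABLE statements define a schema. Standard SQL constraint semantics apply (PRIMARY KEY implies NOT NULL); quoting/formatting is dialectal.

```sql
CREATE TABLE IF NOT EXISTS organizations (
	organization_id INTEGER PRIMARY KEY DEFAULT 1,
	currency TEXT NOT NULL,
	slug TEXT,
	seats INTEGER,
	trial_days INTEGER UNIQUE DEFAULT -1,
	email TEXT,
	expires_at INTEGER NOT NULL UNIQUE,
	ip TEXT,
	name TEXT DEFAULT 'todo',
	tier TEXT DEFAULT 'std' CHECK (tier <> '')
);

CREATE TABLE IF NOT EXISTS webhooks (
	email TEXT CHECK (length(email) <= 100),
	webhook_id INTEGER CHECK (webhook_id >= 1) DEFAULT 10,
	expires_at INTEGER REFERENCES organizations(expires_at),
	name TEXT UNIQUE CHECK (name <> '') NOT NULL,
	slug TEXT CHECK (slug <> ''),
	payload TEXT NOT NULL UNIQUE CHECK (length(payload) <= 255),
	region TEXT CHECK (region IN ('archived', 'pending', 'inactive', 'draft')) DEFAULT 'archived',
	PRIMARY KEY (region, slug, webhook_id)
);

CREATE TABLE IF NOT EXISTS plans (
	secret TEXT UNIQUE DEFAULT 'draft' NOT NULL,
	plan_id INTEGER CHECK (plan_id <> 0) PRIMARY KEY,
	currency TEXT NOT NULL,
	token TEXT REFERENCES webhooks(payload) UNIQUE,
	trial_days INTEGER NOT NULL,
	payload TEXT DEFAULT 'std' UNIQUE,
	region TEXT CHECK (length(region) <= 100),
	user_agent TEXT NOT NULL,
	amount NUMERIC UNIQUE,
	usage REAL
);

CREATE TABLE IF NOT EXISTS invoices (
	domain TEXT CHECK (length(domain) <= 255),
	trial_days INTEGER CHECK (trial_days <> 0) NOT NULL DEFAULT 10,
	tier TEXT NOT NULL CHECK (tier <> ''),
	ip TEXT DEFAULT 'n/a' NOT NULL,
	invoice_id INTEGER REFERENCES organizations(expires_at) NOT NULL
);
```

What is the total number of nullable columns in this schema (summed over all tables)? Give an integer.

15

organizations: 7 nullable (slug, seats, trial_days, email, ip, name, tier — PK (organization_id) and explicit NOT NULL columns excluded).
webhooks: 2 nullable (email, expires_at — PK (region, slug, webhook_id) and explicit NOT NULL columns excluded).
plans: 5 nullable (token, payload, region, amount, usage — PK (plan_id) and explicit NOT NULL columns excluded).
invoices: 1 nullable (domain — PK none and explicit NOT NULL columns excluded).
Total: 7 + 2 + 5 + 1 = 15.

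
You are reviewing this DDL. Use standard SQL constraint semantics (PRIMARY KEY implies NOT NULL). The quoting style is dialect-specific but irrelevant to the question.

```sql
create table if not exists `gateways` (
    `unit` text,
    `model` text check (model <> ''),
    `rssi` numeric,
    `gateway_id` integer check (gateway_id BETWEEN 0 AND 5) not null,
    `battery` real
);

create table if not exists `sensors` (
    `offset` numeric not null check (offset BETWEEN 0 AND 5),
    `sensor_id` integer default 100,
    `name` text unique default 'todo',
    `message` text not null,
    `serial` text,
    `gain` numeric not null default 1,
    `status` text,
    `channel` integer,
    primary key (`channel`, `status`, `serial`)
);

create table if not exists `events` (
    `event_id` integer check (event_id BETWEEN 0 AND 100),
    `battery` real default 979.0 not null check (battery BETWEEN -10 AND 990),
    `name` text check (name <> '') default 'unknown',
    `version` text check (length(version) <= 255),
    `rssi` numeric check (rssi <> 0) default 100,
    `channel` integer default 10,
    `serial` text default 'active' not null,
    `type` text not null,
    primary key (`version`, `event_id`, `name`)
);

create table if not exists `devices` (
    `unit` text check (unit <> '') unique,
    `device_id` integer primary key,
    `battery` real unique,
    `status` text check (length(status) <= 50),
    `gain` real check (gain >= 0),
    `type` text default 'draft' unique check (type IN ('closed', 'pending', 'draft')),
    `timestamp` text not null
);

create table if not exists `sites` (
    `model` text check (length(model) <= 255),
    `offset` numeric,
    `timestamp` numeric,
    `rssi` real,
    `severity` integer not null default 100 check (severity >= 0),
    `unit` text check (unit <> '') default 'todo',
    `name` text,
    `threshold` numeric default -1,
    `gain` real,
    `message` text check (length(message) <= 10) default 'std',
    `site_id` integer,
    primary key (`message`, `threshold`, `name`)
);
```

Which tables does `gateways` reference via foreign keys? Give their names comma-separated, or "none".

No column in gateways has a REFERENCES clause.

none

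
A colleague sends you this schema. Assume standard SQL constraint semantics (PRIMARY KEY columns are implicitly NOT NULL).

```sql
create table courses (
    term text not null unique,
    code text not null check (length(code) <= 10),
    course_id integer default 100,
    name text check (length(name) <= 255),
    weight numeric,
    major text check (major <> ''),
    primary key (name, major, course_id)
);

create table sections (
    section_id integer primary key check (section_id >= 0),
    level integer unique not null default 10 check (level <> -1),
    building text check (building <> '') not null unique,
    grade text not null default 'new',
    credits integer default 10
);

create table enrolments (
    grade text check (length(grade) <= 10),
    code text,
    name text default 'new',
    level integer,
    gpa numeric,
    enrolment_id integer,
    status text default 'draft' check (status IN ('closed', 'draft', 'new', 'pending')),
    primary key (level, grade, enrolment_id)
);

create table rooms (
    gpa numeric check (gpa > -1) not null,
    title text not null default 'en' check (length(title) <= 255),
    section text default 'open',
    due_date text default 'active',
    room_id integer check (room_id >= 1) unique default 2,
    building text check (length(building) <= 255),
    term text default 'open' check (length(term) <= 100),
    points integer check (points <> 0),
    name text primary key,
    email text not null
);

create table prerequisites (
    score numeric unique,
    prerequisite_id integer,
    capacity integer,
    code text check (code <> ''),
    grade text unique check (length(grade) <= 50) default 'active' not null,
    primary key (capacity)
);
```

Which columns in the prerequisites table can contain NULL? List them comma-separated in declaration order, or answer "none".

- score: UNIQUE does not imply NOT NULL → nullable.
- prerequisite_id: no NOT NULL constraint applies → nullable.
- capacity: part of the PRIMARY KEY, which implies NOT NULL → not nullable.
- code: CHECK does not forbid NULL (a CHECK constraint passes when its expression is NULL) → nullable.
- grade: declared NOT NULL → not nullable.

score, prerequisite_id, code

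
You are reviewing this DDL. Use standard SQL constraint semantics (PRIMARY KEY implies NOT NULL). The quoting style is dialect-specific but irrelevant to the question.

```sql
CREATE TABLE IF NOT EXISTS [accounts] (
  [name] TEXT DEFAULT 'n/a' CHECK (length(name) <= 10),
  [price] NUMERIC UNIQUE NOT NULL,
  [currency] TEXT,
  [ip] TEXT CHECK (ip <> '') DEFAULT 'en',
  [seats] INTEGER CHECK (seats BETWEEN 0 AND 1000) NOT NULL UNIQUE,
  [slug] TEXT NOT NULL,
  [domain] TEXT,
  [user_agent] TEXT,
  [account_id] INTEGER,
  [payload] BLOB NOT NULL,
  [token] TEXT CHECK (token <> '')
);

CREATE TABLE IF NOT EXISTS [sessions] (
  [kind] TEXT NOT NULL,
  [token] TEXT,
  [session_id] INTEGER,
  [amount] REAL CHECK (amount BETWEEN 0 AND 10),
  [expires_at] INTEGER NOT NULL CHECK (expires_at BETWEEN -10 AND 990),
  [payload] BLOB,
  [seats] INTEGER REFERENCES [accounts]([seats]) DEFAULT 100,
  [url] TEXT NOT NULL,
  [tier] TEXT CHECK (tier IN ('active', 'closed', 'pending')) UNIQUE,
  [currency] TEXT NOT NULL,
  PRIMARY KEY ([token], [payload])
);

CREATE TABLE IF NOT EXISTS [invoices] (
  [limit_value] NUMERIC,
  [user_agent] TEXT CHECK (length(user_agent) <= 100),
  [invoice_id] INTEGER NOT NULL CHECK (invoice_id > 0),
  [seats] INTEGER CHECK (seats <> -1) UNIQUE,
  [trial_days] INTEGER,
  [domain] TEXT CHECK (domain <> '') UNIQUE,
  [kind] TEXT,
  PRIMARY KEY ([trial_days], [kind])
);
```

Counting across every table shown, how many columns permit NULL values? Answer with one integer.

15

accounts: 7 nullable (name, currency, ip, domain, user_agent, account_id, token — PK none and explicit NOT NULL columns excluded).
sessions: 4 nullable (session_id, amount, seats, tier — PK (token, payload) and explicit NOT NULL columns excluded).
invoices: 4 nullable (limit_value, user_agent, seats, domain — PK (trial_days, kind) and explicit NOT NULL columns excluded).
Total: 7 + 4 + 4 = 15.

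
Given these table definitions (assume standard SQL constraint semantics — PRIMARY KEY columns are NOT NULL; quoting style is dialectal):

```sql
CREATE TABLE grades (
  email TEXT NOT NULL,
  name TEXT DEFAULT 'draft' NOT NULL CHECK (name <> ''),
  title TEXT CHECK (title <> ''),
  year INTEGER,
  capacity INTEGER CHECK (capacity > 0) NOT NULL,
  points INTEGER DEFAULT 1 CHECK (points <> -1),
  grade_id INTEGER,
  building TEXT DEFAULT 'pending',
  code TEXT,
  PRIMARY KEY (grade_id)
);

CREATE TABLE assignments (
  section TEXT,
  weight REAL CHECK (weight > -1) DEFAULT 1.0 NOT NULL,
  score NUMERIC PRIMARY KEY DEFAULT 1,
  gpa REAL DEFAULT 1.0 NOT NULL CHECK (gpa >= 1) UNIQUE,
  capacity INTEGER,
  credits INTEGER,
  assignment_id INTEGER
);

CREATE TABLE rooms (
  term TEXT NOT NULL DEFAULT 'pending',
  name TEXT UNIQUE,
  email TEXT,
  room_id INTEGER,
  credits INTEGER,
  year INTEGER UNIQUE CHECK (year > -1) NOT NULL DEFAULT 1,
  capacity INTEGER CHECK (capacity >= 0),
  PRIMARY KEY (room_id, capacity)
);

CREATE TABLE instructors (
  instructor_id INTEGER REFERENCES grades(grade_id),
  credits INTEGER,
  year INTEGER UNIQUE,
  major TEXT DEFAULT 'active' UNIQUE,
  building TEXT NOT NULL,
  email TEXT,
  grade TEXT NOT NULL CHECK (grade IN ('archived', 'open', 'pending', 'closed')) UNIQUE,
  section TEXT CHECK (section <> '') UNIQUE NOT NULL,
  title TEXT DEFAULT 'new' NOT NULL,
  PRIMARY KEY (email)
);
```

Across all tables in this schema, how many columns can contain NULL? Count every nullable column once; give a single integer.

grades: 5 nullable (title, year, points, building, code — PK (grade_id) and explicit NOT NULL columns excluded).
assignments: 4 nullable (section, capacity, credits, assignment_id — PK (score) and explicit NOT NULL columns excluded).
rooms: 3 nullable (name, email, credits — PK (room_id, capacity) and explicit NOT NULL columns excluded).
instructors: 4 nullable (instructor_id, credits, year, major — PK (email) and explicit NOT NULL columns excluded).
Total: 5 + 4 + 3 + 4 = 16.

16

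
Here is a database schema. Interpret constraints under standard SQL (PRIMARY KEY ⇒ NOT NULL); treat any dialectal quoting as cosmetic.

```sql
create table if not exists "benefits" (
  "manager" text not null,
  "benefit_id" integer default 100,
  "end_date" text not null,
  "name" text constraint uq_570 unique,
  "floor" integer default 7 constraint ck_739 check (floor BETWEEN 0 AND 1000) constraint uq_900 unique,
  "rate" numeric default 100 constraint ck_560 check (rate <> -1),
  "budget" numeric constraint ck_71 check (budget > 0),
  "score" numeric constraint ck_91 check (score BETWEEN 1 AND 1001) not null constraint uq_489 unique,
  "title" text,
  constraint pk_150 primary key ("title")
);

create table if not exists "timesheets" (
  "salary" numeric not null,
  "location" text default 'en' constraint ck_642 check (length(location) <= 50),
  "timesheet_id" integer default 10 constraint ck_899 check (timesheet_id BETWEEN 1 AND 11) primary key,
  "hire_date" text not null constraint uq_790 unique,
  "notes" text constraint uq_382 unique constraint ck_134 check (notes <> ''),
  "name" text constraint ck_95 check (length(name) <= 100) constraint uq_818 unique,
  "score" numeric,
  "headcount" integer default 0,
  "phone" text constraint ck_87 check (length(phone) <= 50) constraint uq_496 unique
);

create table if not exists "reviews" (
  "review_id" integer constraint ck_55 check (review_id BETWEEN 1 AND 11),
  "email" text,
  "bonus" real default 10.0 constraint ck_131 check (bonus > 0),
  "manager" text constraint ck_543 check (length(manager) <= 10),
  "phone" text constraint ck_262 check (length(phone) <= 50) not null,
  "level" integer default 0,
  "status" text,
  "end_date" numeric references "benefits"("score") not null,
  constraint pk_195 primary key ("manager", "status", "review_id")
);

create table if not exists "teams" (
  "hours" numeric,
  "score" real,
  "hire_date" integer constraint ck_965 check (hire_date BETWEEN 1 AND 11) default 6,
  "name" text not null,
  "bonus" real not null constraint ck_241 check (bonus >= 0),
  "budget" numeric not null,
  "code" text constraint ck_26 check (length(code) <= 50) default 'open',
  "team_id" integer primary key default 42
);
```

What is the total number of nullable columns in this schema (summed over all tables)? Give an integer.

benefits: 5 nullable (benefit_id, name, floor, rate, budget — PK (title) and explicit NOT NULL columns excluded).
timesheets: 6 nullable (location, notes, name, score, headcount, phone — PK (timesheet_id) and explicit NOT NULL columns excluded).
reviews: 3 nullable (email, bonus, level — PK (manager, status, review_id) and explicit NOT NULL columns excluded).
teams: 4 nullable (hours, score, hire_date, code — PK (team_id) and explicit NOT NULL columns excluded).
Total: 5 + 6 + 3 + 4 = 18.

18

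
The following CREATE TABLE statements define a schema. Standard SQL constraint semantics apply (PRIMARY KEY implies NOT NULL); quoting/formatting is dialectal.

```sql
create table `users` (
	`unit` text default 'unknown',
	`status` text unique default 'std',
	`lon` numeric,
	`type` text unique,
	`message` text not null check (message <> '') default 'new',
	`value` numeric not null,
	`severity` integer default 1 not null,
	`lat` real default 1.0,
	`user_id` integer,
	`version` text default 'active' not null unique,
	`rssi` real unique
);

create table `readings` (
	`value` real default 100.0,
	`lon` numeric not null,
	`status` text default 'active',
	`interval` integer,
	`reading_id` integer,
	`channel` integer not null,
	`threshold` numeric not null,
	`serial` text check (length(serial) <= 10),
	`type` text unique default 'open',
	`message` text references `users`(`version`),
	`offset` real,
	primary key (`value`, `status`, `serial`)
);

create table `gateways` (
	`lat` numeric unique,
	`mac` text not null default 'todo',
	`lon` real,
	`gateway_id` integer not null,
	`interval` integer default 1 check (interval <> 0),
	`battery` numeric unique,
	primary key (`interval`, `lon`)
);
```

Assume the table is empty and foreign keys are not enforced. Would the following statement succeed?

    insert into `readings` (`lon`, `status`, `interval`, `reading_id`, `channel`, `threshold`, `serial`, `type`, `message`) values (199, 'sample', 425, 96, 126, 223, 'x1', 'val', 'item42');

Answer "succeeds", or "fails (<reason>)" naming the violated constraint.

succeeds

NOT NULL columns: channel is supplied; lon is supplied; serial is supplied; status is supplied; threshold is supplied; value defaults to 100.0.
CHECK constraints: 'x1' satisfies (length(serial) <= 10).
No constraint is violated.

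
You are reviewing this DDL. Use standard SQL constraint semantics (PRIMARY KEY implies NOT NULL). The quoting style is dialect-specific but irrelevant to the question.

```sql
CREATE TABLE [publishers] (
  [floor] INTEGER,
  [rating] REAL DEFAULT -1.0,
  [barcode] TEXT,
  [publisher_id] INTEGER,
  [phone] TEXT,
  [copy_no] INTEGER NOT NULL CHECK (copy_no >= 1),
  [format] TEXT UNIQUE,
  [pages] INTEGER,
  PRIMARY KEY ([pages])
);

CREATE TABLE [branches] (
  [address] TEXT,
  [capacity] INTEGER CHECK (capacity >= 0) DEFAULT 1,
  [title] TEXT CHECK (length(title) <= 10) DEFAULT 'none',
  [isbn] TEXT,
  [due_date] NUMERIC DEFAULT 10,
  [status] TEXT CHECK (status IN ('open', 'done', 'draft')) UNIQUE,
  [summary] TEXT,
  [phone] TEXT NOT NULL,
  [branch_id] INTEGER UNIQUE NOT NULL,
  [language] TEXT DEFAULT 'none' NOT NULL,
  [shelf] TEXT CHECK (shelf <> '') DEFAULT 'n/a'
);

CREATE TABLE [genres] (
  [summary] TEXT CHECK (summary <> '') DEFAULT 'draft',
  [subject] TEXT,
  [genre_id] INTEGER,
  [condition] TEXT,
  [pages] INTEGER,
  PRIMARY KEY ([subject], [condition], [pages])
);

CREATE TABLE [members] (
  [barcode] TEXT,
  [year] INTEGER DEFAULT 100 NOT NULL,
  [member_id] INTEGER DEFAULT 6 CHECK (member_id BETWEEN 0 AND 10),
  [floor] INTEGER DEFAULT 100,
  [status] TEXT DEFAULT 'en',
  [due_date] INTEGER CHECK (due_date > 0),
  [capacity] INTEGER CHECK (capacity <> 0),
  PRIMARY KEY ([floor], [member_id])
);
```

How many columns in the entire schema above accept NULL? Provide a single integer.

20

publishers: 6 nullable (floor, rating, barcode, publisher_id, phone, format — PK (pages) and explicit NOT NULL columns excluded).
branches: 8 nullable (address, capacity, title, isbn, due_date, status, summary, shelf — PK none and explicit NOT NULL columns excluded).
genres: 2 nullable (summary, genre_id — PK (subject, condition, pages) and explicit NOT NULL columns excluded).
members: 4 nullable (barcode, status, due_date, capacity — PK (floor, member_id) and explicit NOT NULL columns excluded).
Total: 6 + 8 + 2 + 4 = 20.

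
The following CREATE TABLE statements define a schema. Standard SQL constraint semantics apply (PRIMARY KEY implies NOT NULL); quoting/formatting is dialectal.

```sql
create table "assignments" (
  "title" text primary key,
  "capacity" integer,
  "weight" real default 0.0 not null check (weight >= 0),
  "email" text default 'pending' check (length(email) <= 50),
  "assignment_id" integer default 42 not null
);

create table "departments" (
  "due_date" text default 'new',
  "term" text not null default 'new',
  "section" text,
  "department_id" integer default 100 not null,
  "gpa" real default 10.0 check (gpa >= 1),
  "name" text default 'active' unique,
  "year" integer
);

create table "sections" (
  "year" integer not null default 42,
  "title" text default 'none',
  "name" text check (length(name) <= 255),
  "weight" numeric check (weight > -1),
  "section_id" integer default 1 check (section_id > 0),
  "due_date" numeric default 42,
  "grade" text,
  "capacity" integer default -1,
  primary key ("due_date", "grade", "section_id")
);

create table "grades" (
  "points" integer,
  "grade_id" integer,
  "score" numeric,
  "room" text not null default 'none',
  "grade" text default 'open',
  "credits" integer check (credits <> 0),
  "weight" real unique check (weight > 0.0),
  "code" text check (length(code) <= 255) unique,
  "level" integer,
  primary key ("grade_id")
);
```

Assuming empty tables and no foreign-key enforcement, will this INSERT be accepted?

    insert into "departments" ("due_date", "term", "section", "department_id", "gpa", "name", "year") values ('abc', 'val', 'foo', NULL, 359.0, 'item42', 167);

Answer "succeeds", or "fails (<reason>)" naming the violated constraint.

fails (NOT NULL on department_id)

department_id is explicitly set to NULL, but department_id is declared NOT NULL.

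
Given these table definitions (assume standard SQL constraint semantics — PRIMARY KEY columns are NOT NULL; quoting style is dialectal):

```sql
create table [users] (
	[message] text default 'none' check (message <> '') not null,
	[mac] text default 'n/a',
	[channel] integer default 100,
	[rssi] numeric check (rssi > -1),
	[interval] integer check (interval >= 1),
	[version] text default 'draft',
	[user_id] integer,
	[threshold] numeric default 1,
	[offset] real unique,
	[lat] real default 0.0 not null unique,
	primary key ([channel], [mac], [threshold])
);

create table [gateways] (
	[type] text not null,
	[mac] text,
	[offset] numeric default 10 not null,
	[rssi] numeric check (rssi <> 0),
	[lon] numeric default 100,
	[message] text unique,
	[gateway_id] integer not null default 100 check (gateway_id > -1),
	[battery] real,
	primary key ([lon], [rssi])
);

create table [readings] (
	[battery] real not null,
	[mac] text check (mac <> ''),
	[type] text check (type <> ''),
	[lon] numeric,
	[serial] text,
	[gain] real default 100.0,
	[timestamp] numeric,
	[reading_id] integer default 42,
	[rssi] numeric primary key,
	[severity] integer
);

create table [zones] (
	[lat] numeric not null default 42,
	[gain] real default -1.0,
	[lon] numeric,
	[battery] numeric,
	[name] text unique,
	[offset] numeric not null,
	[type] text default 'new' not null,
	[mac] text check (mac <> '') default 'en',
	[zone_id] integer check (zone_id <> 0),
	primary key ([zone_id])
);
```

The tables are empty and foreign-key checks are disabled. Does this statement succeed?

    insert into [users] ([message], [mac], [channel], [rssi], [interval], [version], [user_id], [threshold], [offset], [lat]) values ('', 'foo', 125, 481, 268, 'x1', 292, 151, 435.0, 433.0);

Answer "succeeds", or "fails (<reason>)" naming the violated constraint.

fails (CHECK on message)

The value '' for message violates CHECK (message <> '').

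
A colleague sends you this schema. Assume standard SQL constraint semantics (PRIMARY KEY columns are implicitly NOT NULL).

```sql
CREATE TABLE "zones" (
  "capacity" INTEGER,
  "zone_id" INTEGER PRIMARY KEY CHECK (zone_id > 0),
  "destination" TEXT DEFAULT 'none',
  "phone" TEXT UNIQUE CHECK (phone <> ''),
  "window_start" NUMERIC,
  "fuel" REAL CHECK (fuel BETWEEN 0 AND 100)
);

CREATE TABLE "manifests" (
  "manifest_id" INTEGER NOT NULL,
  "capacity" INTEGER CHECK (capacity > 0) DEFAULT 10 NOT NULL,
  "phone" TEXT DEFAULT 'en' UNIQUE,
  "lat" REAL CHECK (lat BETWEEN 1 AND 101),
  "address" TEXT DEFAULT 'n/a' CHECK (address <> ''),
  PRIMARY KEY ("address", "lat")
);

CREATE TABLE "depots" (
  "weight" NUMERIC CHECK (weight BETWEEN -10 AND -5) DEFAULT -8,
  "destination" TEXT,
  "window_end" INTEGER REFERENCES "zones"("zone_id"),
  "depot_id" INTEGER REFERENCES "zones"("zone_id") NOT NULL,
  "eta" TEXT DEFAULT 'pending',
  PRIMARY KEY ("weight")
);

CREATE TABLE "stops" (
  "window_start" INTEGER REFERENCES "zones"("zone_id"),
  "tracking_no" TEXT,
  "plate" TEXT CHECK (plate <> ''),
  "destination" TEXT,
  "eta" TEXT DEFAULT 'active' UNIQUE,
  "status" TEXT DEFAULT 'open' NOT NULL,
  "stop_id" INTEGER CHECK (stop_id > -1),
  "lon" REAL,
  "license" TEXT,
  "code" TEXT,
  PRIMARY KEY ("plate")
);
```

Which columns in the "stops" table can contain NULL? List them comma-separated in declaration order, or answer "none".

- window_start: a foreign key column may be NULL unless separately constrained → nullable.
- tracking_no: no NOT NULL constraint applies → nullable.
- plate: part of the PRIMARY KEY, which implies NOT NULL → not nullable.
- destination: no NOT NULL constraint applies → nullable.
- eta: UNIQUE does not imply NOT NULL → nullable.
- status: declared NOT NULL → not nullable.
- stop_id: CHECK does not forbid NULL (a CHECK constraint passes when its expression is NULL) → nullable.
- lon: no NOT NULL constraint applies → nullable.
- license: no NOT NULL constraint applies → nullable.
- code: no NOT NULL constraint applies → nullable.

window_start, tracking_no, destination, eta, stop_id, lon, license, code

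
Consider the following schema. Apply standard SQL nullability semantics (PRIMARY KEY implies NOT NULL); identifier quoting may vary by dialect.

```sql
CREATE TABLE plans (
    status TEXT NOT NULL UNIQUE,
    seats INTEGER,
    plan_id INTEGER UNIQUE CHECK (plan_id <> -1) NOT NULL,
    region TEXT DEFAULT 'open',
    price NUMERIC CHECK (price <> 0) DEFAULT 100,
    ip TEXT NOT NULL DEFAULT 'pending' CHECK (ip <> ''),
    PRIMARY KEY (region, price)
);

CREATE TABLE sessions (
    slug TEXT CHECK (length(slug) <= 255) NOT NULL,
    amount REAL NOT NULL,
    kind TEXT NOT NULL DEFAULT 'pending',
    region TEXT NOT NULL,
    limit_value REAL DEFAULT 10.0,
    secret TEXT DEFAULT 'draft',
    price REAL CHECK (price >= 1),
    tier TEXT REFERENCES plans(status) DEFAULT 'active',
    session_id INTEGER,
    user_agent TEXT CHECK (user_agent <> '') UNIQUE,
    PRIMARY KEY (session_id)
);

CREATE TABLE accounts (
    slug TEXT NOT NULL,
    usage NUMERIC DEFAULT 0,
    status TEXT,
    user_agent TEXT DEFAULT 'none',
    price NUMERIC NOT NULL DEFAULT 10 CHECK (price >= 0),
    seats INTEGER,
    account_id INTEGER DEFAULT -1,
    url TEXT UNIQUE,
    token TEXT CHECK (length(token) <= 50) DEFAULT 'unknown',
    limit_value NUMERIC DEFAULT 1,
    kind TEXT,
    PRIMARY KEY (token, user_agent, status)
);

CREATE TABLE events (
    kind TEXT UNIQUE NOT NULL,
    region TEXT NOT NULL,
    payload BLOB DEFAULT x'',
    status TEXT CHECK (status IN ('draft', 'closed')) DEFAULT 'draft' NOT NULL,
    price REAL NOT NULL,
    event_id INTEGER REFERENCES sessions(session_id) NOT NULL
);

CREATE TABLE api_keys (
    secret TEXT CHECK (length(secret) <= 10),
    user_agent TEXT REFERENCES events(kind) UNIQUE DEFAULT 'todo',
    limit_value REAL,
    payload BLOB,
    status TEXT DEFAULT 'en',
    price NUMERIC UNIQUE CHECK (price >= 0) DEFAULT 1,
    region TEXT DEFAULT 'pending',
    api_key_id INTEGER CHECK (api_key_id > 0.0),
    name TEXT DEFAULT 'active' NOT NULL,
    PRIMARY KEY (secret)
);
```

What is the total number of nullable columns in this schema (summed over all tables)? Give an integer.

plans: 1 nullable (seats — PK (region, price) and explicit NOT NULL columns excluded).
sessions: 5 nullable (limit_value, secret, price, tier, user_agent — PK (session_id) and explicit NOT NULL columns excluded).
accounts: 6 nullable (usage, seats, account_id, url, limit_value, kind — PK (token, user_agent, status) and explicit NOT NULL columns excluded).
events: 1 nullable (payload — PK none and explicit NOT NULL columns excluded).
api_keys: 7 nullable (user_agent, limit_value, payload, status, price, region, api_key_id — PK (secret) and explicit NOT NULL columns excluded).
Total: 1 + 5 + 6 + 1 + 7 = 20.

20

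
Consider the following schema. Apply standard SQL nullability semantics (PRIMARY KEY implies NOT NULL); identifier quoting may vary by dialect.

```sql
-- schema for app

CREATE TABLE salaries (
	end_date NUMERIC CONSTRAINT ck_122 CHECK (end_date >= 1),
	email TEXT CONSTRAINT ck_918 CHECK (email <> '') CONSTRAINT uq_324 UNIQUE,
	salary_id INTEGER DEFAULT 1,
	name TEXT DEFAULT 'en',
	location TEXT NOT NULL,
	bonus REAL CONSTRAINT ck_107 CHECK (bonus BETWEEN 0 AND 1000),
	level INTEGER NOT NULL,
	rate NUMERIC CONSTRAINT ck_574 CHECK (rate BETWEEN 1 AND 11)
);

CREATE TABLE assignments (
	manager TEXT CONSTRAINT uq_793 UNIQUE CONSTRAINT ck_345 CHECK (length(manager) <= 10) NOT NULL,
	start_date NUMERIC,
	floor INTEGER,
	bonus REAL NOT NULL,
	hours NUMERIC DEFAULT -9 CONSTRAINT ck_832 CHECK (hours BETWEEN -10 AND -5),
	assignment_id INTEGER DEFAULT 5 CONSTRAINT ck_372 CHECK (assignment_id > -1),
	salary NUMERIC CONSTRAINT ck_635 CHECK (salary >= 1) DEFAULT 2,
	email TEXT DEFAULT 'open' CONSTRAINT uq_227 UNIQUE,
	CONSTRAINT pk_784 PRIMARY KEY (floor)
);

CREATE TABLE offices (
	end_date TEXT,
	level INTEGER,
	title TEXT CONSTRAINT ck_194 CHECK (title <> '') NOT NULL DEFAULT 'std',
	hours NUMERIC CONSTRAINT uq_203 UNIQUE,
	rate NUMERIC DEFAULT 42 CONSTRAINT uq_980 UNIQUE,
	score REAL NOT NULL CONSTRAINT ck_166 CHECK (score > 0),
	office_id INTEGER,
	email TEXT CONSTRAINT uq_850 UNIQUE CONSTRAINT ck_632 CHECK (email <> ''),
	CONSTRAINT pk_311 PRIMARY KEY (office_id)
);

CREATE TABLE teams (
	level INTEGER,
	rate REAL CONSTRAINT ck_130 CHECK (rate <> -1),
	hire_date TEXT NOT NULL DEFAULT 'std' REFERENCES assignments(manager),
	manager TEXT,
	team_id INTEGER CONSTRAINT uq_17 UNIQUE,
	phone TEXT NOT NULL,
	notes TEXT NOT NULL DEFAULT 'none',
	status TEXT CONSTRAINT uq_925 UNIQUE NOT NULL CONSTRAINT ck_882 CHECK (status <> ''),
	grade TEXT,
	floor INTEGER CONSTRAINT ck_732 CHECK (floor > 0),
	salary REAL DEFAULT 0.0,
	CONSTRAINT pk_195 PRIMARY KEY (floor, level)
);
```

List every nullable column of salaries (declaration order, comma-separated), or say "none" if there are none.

- end_date: CHECK does not forbid NULL (a CHECK constraint passes when its expression is NULL) → nullable.
- email: CHECK does not forbid NULL (a CHECK constraint passes when its expression is NULL) → nullable.
- salary_id: DEFAULT only fills an omitted column; an explicit NULL is still allowed → nullable.
- name: DEFAULT only fills an omitted column; an explicit NULL is still allowed → nullable.
- location: declared NOT NULL → not nullable.
- bonus: CHECK does not forbid NULL (a CHECK constraint passes when its expression is NULL) → nullable.
- level: declared NOT NULL → not nullable.
- rate: CHECK does not forbid NULL (a CHECK constraint passes when its expression is NULL) → nullable.

end_date, email, salary_id, name, bonus, rate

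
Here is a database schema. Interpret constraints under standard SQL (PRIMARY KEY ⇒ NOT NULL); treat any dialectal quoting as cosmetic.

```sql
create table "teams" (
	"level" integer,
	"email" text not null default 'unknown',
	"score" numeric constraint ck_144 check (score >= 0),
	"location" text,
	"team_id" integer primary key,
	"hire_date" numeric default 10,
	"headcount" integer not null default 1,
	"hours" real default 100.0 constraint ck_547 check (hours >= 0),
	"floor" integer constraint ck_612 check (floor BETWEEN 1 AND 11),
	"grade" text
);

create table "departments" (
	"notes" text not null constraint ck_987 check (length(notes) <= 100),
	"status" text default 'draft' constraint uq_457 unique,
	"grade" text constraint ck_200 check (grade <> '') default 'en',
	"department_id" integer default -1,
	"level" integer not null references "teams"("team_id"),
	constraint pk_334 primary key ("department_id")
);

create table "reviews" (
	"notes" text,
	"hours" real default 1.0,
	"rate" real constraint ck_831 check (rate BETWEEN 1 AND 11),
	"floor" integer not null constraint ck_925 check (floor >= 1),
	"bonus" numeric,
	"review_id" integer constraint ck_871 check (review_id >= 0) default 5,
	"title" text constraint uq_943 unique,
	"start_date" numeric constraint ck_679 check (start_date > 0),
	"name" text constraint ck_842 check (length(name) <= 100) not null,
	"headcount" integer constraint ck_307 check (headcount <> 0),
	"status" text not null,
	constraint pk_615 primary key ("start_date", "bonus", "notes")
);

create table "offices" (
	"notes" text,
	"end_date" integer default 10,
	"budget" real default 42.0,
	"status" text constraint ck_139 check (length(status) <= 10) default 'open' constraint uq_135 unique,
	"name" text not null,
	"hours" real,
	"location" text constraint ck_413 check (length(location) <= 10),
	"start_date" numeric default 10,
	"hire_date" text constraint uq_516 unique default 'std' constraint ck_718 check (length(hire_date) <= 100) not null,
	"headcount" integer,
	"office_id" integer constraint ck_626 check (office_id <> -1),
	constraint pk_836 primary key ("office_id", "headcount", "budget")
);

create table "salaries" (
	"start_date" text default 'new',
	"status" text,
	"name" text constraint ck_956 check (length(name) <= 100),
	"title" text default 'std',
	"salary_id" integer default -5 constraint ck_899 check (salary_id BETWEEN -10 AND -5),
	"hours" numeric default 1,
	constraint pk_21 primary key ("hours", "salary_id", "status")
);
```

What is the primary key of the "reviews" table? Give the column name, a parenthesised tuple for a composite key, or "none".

(start_date, bonus, notes)

A table-level PRIMARY KEY clause names 3 columns: start_date, bonus, notes.
This is a composite key — the combination is unique, not each column individually.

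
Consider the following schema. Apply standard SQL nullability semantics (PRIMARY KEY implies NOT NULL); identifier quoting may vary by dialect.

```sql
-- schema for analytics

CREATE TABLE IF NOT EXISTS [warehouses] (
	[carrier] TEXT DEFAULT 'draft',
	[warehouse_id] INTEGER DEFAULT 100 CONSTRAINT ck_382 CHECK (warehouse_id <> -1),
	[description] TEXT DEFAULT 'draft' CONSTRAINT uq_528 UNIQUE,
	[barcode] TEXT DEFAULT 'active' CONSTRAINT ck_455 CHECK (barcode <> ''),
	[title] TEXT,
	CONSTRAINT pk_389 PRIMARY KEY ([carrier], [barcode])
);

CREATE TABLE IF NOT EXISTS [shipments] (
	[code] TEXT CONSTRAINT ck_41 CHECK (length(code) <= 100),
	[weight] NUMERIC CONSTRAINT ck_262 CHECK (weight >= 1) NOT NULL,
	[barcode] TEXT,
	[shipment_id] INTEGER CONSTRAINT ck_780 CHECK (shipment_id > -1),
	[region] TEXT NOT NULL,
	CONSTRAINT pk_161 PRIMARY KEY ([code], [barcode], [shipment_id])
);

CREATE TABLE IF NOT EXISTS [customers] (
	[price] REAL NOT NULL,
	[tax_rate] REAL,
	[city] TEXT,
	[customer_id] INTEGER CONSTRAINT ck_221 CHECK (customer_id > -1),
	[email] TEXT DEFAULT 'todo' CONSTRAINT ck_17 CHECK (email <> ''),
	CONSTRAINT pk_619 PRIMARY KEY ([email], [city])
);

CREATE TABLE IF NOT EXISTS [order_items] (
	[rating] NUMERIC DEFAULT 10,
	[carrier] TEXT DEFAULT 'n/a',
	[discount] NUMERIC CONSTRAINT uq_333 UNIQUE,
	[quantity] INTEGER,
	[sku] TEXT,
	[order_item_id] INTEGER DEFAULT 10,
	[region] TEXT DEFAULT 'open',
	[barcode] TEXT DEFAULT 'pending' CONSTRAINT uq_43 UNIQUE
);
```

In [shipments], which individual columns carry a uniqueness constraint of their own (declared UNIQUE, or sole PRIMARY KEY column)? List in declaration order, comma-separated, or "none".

none

- code: part of a composite PRIMARY KEY — only the tuple is unique, not this column on its own.
- weight: no UNIQUE or single-column PK constraint.
- barcode: part of a composite PRIMARY KEY — only the tuple is unique, not this column on its own.
- shipment_id: part of a composite PRIMARY KEY — only the tuple is unique, not this column on its own.
- region: no UNIQUE or single-column PK constraint.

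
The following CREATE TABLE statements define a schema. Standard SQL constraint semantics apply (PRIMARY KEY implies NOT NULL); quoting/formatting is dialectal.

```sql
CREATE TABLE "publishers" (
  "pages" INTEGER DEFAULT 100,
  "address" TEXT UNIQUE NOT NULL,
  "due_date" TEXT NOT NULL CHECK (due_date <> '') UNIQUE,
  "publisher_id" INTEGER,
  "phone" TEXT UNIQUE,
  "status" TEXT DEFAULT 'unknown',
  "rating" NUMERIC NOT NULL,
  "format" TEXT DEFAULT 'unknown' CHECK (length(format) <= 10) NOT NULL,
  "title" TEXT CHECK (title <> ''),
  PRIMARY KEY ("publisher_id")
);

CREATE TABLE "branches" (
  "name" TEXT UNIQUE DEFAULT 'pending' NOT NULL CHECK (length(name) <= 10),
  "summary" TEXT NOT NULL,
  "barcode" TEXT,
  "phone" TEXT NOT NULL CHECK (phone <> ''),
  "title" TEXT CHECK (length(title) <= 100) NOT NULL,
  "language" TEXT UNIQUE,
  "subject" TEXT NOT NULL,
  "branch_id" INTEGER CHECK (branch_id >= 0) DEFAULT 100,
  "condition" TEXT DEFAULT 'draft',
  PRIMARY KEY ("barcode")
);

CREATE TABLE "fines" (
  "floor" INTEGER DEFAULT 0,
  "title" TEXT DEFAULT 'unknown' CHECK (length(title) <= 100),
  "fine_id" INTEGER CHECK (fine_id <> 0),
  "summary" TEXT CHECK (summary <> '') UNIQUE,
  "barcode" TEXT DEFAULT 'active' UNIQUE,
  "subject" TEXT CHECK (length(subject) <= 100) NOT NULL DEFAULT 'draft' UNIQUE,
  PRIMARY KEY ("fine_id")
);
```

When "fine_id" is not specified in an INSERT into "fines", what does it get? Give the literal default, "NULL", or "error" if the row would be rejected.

error

fine_id has no DEFAULT clause.
Omitting it would insert NULL, but it is part of the PRIMARY KEY, so the INSERT fails.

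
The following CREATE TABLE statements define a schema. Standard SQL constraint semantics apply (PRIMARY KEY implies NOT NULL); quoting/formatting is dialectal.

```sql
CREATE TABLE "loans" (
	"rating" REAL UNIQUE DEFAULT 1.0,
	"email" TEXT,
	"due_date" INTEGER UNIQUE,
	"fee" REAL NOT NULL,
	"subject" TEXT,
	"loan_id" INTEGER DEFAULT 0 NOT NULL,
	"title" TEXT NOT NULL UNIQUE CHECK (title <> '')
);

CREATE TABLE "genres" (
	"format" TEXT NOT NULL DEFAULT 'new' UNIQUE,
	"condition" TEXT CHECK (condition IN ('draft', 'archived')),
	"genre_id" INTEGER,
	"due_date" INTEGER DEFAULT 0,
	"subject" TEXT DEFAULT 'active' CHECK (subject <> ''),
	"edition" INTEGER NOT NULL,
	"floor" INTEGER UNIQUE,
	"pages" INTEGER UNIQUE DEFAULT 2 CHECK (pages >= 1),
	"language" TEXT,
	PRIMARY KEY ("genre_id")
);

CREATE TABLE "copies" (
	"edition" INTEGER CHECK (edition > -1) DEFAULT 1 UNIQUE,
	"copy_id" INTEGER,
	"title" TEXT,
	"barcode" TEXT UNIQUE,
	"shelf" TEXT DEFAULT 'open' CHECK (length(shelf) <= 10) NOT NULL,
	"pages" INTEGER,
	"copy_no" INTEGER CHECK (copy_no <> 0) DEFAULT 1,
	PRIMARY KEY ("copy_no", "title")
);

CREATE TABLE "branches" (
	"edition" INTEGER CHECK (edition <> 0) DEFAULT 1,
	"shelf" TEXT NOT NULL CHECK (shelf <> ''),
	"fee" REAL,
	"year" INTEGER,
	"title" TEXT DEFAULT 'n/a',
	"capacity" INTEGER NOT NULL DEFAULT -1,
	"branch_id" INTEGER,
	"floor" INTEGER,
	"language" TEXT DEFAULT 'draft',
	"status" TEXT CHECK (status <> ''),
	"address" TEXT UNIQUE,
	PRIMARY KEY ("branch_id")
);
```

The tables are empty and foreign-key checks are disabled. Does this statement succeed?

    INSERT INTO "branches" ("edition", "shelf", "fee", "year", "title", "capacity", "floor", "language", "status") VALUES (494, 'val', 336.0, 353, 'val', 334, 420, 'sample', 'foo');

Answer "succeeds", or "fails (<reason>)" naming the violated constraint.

fails (NOT NULL on branch_id)

branch_id is omitted from the column list and has no DEFAULT, so it would receive NULL.
But branch_id is part of the PRIMARY KEY (implied NOT NULL).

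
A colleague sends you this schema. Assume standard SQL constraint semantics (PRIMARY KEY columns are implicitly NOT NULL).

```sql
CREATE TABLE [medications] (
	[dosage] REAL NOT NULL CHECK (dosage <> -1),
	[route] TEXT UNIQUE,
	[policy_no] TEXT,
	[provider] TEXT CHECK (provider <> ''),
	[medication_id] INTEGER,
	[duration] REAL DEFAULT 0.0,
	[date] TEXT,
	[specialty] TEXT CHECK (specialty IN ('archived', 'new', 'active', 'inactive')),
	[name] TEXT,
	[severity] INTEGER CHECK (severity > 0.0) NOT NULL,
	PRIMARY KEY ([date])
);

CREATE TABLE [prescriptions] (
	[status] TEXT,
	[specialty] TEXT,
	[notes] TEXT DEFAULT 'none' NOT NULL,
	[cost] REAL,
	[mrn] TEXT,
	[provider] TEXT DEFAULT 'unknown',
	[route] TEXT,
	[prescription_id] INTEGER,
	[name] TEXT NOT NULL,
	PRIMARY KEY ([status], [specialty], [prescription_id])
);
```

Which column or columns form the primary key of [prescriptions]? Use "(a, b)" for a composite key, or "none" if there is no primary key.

(status, specialty, prescription_id)

A table-level PRIMARY KEY clause names 3 columns: status, specialty, prescription_id.
This is a composite key — the combination is unique, not each column individually.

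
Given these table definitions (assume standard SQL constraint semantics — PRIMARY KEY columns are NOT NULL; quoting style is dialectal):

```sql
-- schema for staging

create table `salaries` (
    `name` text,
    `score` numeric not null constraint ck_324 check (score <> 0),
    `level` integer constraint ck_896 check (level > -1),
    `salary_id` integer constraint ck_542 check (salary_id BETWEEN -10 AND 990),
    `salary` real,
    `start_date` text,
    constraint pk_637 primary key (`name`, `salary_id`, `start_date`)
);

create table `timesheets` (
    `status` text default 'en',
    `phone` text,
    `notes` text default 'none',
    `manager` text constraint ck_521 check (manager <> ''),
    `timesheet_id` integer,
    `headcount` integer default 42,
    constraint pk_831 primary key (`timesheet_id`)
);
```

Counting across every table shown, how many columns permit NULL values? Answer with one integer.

salaries: 2 nullable (level, salary — PK (name, salary_id, start_date) and explicit NOT NULL columns excluded).
timesheets: 5 nullable (status, phone, notes, manager, headcount — PK (timesheet_id) and explicit NOT NULL columns excluded).
Total: 2 + 5 = 7.

7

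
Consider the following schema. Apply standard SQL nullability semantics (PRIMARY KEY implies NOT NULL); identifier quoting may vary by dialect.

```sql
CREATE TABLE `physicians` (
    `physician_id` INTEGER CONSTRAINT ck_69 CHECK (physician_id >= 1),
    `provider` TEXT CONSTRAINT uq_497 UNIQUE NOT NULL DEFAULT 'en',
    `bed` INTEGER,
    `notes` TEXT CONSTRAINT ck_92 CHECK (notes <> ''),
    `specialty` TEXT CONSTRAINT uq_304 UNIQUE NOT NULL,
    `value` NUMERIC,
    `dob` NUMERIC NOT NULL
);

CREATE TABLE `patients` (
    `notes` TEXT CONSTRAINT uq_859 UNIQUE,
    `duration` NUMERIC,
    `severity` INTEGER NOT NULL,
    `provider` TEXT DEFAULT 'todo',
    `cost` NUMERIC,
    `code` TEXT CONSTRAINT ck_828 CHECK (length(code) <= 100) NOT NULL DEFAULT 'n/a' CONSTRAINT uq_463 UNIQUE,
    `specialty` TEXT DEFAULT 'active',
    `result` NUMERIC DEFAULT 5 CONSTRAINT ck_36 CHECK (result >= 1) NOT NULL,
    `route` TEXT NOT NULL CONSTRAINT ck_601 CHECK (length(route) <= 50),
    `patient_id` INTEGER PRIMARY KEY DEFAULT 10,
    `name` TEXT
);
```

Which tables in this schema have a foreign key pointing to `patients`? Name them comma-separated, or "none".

No REFERENCES clause anywhere in the schema names patients.

none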